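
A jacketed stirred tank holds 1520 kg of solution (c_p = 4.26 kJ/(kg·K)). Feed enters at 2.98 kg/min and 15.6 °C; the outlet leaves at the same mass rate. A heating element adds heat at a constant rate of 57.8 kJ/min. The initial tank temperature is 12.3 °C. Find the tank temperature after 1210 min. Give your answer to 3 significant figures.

19.4 °C

Energy balance: M c_p dT/dt = ṁ c_p (T_in − T) + 57.8.
Rearrange: dT/dt = (T_ss − T)/τ with τ = M/ṁ = 510.07 min and T_ss = T_in + Q̇/(ṁ c_p) = 20.153 °C.
This is linear first-order; T(t) = T_ss + (T₀ − T_ss) e^(−t/τ).
T(1210) = 20.153 + (-7.8530)·e^(−1210/510.07) = 20.153 + (-7.8530)·0.093272 = 19.421 °C.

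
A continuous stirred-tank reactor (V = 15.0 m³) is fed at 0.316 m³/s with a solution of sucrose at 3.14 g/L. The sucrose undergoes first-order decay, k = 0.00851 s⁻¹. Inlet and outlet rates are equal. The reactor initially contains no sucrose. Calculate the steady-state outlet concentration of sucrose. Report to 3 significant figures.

2.24 g/L

Species balance: V dC/dt = Q C_in − Q C − k V C.
At steady state: 0 = Q C_in − (Q + kV) C_ss, so C_ss = Q C_in/(Q + kV).
C_ss = 0.316·3.14/(0.316 + 0.00851·15.0) = 0.99224/0.44365 = 2.2365 g/L.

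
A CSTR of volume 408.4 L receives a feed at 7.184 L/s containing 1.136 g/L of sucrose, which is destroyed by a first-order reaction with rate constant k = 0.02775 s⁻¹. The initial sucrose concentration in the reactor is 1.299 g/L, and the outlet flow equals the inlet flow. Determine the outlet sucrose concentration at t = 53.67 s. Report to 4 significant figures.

0.5160 g/L

Accumulation = in − out − consumed: V dC/dt = Q C_in − Q C − k V C.
dC/dt = (Q/V) C_in − (Q/V + k) C; effective rate a = Q/V + k = 0.0175906 + 0.02775 = 0.0453406 s⁻¹.
C_ss = Q C_in/(Q + kV) = 0.440729 g/L; C(t) = C_ss + (C₀ − C_ss) e^(−a t).
C(53.67) = 0.440729 + (0.858271)·e^(−0.0453406·53.67) = 0.440729 + (0.858271)·0.0877354 = 0.516030 g/L.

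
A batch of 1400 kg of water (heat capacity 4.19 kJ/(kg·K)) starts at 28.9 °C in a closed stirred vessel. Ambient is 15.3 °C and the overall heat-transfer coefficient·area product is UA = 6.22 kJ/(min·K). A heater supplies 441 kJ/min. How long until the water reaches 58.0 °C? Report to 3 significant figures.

Lumped-capacitance energy balance: M c_p dT/dt = UA(T_amb − T) + Q̇.
τ = M c_p/UA = 943.09 min; T_ss = T_amb + Q̇/UA = 15.3 + 441/6.22 = 86.200 °C.
T(t) = T_ss + (T₀ − T_ss)e^(−t/τ); set T = 58.0:
t = −τ ln[(T − T_ss)/(T₀ − T_ss)] = −943.09 · ln(0.49215) = 668.62 min.

669 min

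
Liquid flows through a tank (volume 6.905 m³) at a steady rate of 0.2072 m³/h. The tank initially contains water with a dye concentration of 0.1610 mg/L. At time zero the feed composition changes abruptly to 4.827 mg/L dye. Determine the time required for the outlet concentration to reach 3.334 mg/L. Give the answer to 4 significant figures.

Species balance: V dC/dt = Q(C_in − C) ⇒ τ = V/Q = 33.3253 h.
C(t) = C_in + (C₀ − C_in) e^(−t/τ). Set C = 3.334 and solve for t:
e^(−t/τ) = (C − C_in)/(C₀ − C_in) = (3.334 − 4.827)/(0.1610 − 4.827) = 0.319974
t = −τ ln(…) = 33.3253 × 1.13951 = 37.9747 h.

37.97 h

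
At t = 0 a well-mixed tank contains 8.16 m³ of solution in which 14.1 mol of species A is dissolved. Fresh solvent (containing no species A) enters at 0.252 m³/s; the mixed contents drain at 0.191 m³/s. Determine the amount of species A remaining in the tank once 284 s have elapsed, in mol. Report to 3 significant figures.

Let m(t) be the amount of species A. Volume: V(t) = V₀ + (Q_in − Q_out) t = 8.16 + 0.061000 t; V(284) = 25.484 m³.
No species A enters, so dm/dt = −Q_out · (m/V).
dm/m = −Q_out dt/(V₀ + 0.061000 t); integrating gives ln(m/m₀) = −(Q_out/(Q_in−Q_out)) ln(V/V₀).
m = m₀ (V₀/V)^(Q_out/(Q_in−Q_out)) = 14.1 × (8.16/25.484)^(3.1311) = 0.39868 mol.

0.399 mol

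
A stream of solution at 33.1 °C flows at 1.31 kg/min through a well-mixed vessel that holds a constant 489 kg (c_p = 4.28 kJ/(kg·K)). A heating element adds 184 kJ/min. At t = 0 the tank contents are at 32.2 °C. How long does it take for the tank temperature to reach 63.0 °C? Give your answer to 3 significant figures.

M c_p dT/dt = ṁ c_p (T_in − T) + Q̇.
τ = M/ṁ = 373.28 min; T_ss = T_in + Q̇/(ṁ c_p) = 65.917 °C.
T(t) = T_ss + (T₀ − T_ss) e^(−t/τ). Set T = 63.0:
e^(−t/τ) = (63.0 − 65.917)/(32.2 − 65.917) = 0.086522
t = −373.28 · ln(0.086522) = 913.55 min.

914 min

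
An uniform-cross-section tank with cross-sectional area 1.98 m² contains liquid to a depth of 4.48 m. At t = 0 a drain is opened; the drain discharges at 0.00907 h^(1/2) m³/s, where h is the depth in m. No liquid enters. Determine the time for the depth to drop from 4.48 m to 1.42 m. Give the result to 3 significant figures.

A dh/dt = −Q_out = −0.00907 √h.
∫ h^(−1/2) dh = −(0.00907/A) ∫ dt, giving 2√h = 2√h₀ − (0.00907/A) t.
t = 2A(√h₀ − √h)/0.00907 = 2·1.98·(√4.48 − √1.42)/0.00907
  = 3.9600 × (2.1166 − 1.1916) / 0.00907 = 403.84 s.

404 s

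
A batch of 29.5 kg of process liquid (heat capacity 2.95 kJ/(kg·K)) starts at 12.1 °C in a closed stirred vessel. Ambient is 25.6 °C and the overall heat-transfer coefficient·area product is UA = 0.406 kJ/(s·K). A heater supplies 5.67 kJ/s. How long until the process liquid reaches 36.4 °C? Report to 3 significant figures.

463 s

Lumped-capacitance energy balance: M c_p dT/dt = UA(T_amb − T) + Q̇.
τ = M c_p/UA = 214.35 s; T_ss = T_amb + Q̇/UA = 25.6 + 5.67/0.406 = 39.566 °C.
T(t) = T_ss + (T₀ − T_ss)e^(−t/τ); set T = 36.4:
t = −τ ln[(T − T_ss)/(T₀ − T_ss)] = −214.35 · ln(0.11525) = 463.12 s.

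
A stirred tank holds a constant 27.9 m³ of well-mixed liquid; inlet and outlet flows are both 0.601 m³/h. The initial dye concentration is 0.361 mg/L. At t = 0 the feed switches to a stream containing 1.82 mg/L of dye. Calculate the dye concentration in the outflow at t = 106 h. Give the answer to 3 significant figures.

Species balance on the tank: V dC/dt = Q(C_in − C).
Time constant τ = V/Q = 27.9/0.601 = 46.423 h.
Integrating: C(t) = C_in + (C₀ − C_in) e^(−t/τ).
C(106) = 1.82 + (0.361 − 1.82)·e^(−106/46.423) = 1.82 + (-1.4590)·0.10194 = 1.6713 mg/L.

1.67 mg/L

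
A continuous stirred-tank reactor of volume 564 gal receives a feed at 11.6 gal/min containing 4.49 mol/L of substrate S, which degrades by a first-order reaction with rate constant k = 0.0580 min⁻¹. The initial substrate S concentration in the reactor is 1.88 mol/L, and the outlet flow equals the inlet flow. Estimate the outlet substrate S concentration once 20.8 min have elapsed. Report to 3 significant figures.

1.31 mol/L

Accumulation = in − out − consumed: V dC/dt = Q C_in − Q C − k V C.
dC/dt = (Q/V) C_in − (Q/V + k) C; effective rate a = Q/V + k = 0.020567 + 0.0580 = 0.078567 min⁻¹.
C_ss = Q C_in/(Q + kV) = 1.1754 mol/L; C(t) = C_ss + (C₀ − C_ss) e^(−a t).
C(20.8) = 1.1754 + (0.70461)·e^(−0.078567·20.8) = 1.1754 + (0.70461)·0.19511 = 1.3129 mol/L.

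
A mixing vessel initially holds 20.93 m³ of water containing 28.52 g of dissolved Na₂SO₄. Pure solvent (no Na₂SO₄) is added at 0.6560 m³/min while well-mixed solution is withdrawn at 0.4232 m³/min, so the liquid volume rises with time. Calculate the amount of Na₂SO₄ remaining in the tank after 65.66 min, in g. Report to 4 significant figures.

Let m(t) be the amount of Na₂SO₄. Volume: V(t) = V₀ + (Q_in − Q_out) t = 20.93 + 0.232800 t; V(65.66) = 36.2156 m³.
Solute balance: dm/dt = 0 − Q_out C = −Q_out m/V(t).
dm/m = −Q_out dt/(V₀ + 0.232800 t); integrating gives ln(m/m₀) = −(Q_out/(Q_in−Q_out)) ln(V/V₀).
m = m₀ (V₀/V)^(Q_out/(Q_in−Q_out)) = 28.52 × (20.93/36.2156)^(1.81787) = 10.5261 g.

10.53 g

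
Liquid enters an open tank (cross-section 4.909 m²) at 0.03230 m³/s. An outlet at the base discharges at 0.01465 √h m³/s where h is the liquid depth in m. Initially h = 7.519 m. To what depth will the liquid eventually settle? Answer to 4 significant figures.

4.861 m

Volume balance on the tank: A dh/dt = Q_in − 0.01465 √h. At steady state dh/dt = 0:
Q_in = 0.01465 √h_ss ⇒ √h_ss = 0.03230/0.01465 = 2.20478.
h_ss = 2.20478² = 4.86105 m. (Since h₀ = 7.519 m > h_ss, the level will fall toward this value.)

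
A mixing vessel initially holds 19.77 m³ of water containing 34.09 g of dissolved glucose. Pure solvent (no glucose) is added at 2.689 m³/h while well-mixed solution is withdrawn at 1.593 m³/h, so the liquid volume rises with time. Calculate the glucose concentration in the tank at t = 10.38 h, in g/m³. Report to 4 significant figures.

Let m(t) be the amount of glucose. Volume: V(t) = V₀ + (Q_in − Q_out) t = 19.77 + 1.09600 t; V(10.38) = 31.1465 m³.
No glucose enters, so dm/dt = −Q_out · (m/V).
dm/m = −Q_out dt/(V₀ + 1.09600 t); integrating gives ln(m/m₀) = −(Q_out/(Q_in−Q_out)) ln(V/V₀).
m = m₀ (V₀/V)^(Q_out/(Q_in−Q_out)) = 34.09 × (19.77/31.1465)^(1.45347) = 17.6080 g.
C = m/V = 17.6080/31.1465 = 0.565328 g/m³.

0.5653 g/m³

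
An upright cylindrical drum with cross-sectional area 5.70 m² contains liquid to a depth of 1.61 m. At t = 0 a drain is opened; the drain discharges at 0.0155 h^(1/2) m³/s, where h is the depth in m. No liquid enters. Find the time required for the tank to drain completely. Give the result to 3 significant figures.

933 s

With no inflow, A dh/dt = −0.0155 √h.
Separate and integrate: 2(√h − √h₀) = −(0.0155/A) t.
Tank is empty when √h = 0: t_empty = 2A√h₀/0.0155.
t_empty = 2·5.70·√1.61/0.0155 = 11.400·1.2689/0.0155 = 933.22 s.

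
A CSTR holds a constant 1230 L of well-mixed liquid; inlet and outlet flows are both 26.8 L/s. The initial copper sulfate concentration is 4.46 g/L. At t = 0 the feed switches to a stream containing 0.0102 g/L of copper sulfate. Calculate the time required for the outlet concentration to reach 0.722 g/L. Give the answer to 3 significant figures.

Species balance on the tank: V dC/dt = Q(C_in − C), so τ = V/Q = 45.896 s.
C(t) = C_in + (C₀ − C_in) e^(−t/τ). Set C = 0.722 and solve for t:
e^(−t/τ) = (C − C_in)/(C₀ − C_in) = (0.722 − 0.0102)/(4.46 − 0.0102) = 0.15996
t = −τ ln(…) = 45.896 × 1.8328 = 84.118 s.

84.1 s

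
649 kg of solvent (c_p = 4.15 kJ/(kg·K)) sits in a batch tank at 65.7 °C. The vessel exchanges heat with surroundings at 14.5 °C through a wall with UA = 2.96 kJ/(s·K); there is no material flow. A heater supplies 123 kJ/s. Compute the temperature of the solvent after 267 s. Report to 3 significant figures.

Lumped-capacitance energy balance: M c_p dT/dt = UA(T_amb − T) + Q̇.
dT/dt = (T_ss − T)/τ with T_ss = T_amb + Q̇/UA = 14.5 + 123/2.96 = 56.054 °C, τ = M c_p/UA = 649·4.15/2.96 = 909.92 s.
Solution: T(t) = T_ss + (T₀ − T_ss) e^(−t/τ).
T(267) = 56.054 + (9.6459)·0.74570 = 63.247 °C.

63.2 °C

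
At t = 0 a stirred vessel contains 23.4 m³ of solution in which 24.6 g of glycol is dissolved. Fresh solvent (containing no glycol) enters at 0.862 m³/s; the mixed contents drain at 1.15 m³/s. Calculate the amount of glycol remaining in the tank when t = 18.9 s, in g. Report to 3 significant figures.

8.55 g

Total volume: dV/dt = Q_in − Q_out = -0.28800 m³/s, so V(t) = 23.4 − 0.28800 t and V(18.9) = 17.957 m³.
Solute balance: dm/dt = 0 − Q_out C = −Q_out m/V(t).
Separate: dm/m = −Q_out dt/V(t) ⇒ ln(m/m₀) = −(Q_out/(Q_in−Q_out)) ln(V/V₀).
m = m₀ (V₀/V)^(Q_out/(Q_in−Q_out)) = 24.6 × (23.4/17.957)^(-3.9931) = 8.5465 g.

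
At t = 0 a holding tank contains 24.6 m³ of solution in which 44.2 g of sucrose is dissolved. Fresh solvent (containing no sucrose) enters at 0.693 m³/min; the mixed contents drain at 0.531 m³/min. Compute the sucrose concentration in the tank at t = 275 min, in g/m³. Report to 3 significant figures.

0.0216 g/m³

Let m(t) be the amount of sucrose. Volume: V(t) = V₀ + (Q_in − Q_out) t = 24.6 + 0.16200 t; V(275) = 69.150 m³.
No sucrose enters, so dm/dt = −Q_out · (m/V).
Separate: dm/m = −Q_out dt/V(t) ⇒ ln(m/m₀) = −(Q_out/(Q_in−Q_out)) ln(V/V₀).
m = m₀ (V₀/V)^(Q_out/(Q_in−Q_out)) = 44.2 × (24.6/69.150)^(3.2778) = 1.4934 g.
C = m/V = 1.4934/69.150 = 0.021596 g/m³.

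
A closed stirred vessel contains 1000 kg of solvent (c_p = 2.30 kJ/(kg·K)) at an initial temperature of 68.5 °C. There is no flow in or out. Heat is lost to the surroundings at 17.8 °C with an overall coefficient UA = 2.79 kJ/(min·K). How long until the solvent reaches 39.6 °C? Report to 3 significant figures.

696 min

M c_p dT/dt = −UA(T − T_amb).
τ = M c_p/UA = 824.37 min; T_ss = T_amb = 17.800 °C.
T(t) = T_ss + (T₀ − T_ss)e^(−t/τ); set T = 39.6:
t = −τ ln[(T − T_ss)/(T₀ − T_ss)] = −824.37 · ln(0.42998) = 695.78 min.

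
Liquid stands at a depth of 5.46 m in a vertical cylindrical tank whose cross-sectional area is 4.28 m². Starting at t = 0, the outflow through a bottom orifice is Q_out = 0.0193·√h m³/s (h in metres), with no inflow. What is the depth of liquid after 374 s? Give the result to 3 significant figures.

2.23 m

With no inflow, A dh/dt = −0.0193 √h.
Separate and integrate: 2(√h − √h₀) = −(0.0193/A) t.
√h = √5.46 − 0.0193·374/(2·4.28) = 2.3367 − 0.84325 = 1.4934.
h = 1.4934² = 2.2303 m.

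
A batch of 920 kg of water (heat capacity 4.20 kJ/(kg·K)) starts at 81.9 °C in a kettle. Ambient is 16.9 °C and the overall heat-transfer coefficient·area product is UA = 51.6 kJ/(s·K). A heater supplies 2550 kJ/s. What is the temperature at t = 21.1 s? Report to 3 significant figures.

78.1 °C

M c_p dT/dt = −UA(T − T_amb) + Q̇.
dT/dt = (T_ss − T)/τ with T_ss = T_amb + Q̇/UA = 16.9 + 2550/51.6 = 66.319 °C, τ = M c_p/UA = 920·4.20/51.6 = 74.884 s.
Integrating: T(t) = T_ss + (T₀ − T_ss) e^(−t/τ).
T(21.1) = 66.319 + (15.581)·0.75445 = 78.074 °C.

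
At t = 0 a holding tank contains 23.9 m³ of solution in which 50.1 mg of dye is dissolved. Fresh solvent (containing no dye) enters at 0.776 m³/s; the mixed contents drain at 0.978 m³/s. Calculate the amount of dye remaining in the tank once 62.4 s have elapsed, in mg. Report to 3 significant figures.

1.33 mg

Let m(t) be the amount of dye. Volume: V(t) = V₀ + (Q_in − Q_out) t = 23.9 − 0.20200 t; V(62.4) = 11.295 m³.
Solute balance: dm/dt = 0 − Q_out C = −Q_out m/V(t).
dm/m = −Q_out dt/(V₀ − 0.20200 t); integrating gives ln(m/m₀) = −(Q_out/(Q_in−Q_out)) ln(V/V₀).
m = m₀ (V₀/V)^(Q_out/(Q_in−Q_out)) = 50.1 × (23.9/11.295)^(-4.8416) = 1.3301 mg.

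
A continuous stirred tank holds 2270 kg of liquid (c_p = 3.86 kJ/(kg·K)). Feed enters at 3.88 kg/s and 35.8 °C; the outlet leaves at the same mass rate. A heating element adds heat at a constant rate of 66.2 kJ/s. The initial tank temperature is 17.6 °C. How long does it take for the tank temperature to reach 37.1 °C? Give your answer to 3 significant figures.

1160 s

M c_p dT/dt = ṁ c_p (T_in − T) + Q̇.
τ = M/ṁ = 585.05 s; T_ss = T_in + Q̇/(ṁ c_p) = 40.220 °C.
T(t) = T_ss + (T₀ − T_ss) e^(−t/τ). Set T = 37.1:
e^(−t/τ) = (37.1 − 40.220)/(17.6 − 40.220) = 0.13794
t = −585.05 · ln(0.13794) = 1159.0 s.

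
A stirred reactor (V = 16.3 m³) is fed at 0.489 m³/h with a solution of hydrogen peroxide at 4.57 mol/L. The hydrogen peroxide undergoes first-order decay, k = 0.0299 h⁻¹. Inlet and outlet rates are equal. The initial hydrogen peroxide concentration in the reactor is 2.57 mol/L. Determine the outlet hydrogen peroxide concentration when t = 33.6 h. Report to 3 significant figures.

V dC/dt = Q(C_in − C) − k V C.
dC/dt = (Q/V) C_in − (Q/V + k) C; effective rate a = Q/V + k = 0.030000 + 0.0299 = 0.059900 h⁻¹.
C_ss = Q C_in/(Q + kV) = 2.2888 mol/L; C(t) = C_ss + (C₀ − C_ss) e^(−a t).
C(33.6) = 2.2888 + (0.28119)·e^(−0.059900·33.6) = 2.2888 + (0.28119)·0.13364 = 2.3264 mol/L.

2.33 mol/L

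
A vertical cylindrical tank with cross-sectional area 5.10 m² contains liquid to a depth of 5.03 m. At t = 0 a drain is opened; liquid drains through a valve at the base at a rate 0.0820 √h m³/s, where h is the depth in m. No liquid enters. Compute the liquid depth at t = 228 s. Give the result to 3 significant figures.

0.168 m

A dh/dt = −Q_out = −0.0820 √h.
Separate and integrate: 2(√h − √h₀) = −(0.0820/A) t.
√h = √5.03 − 0.0820·228/(2·5.10) = 2.2428 − 1.8329 = 0.40982.
h = 0.40982² = 0.16796 m.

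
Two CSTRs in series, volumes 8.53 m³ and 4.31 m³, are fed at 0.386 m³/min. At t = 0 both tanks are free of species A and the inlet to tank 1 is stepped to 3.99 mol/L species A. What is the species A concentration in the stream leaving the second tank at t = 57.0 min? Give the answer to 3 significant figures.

3.40 mol/L

Each tank obeys Vᵢ dCᵢ/dt = Q(Cᵢ₋₁ − Cᵢ), so τᵢ = Vᵢ/Q.
τ₁ = 8.53/0.386 = 22.098 min; τ₂ = 4.31/0.386 = 11.166 min.
Tank 1: C₁ = C_in(1 − e^(−t/τ₁)). Tank 2 (τ₁ ≠ τ₂): C₂ = C_in[1 − (τ₁ e^(−t/τ₁) − τ₂ e^(−t/τ₂))/(τ₁ − τ₂)].
At t = 57.0: e^(−t/τ₁) = 0.075822, e^(−t/τ₂) = 0.0060671.
C₂ = 3.99·[1 − (22.098·0.075822 − 11.166·0.0060671)/(10.933)] = 3.99·0.85294 = 3.4032 mol/L.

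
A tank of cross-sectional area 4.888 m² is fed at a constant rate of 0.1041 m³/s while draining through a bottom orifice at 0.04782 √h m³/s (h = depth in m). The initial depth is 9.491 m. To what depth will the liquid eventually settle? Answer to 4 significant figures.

4.739 m

A dh/dt = Q_in − 0.04782 √h. Steady state requires inflow = outflow:
Q_in = 0.04782 √h_ss ⇒ √h_ss = 0.1041/0.04782 = 2.17691.
h_ss = 2.17691² = 4.73895 m. (Since h₀ = 9.491 m > h_ss, the level will fall toward this value.)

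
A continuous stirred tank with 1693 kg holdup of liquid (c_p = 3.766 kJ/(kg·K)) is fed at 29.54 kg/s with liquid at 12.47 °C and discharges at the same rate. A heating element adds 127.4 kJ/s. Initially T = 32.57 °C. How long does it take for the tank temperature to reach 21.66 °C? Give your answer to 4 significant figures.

Unsteady energy balance on the tank contents: M c_p dT/dt = ṁ c_p (T_in − T) + 127.4.
τ = M/ṁ = 57.3121 s; T_ss = T_in + Q̇/(ṁ c_p) = 13.6152 °C.
T(t) = T_ss + (T₀ − T_ss) e^(−t/τ). Set T = 21.66:
e^(−t/τ) = (21.66 − 13.6152)/(32.57 − 13.6152) = 0.424420
t = −57.3121 · ln(0.424420) = 49.1182 s.

49.12 s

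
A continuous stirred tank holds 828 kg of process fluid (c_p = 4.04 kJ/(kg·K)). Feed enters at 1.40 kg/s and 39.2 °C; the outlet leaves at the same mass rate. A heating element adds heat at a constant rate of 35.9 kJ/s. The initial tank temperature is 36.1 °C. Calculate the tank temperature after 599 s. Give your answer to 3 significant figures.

42.1 °C

Energy balance: M c_p dT/dt = ṁ c_p (T_in − T) + 35.9.
τ = M/ṁ = 591.43 s; T_ss = T_in + Q̇/(ṁ c_p) = 39.2 + 35.9/(1.40·4.04) = 45.547 °C.
This is linear first-order; T(t) = T_ss + (T₀ − T_ss) e^(−t/τ).
T(599) = 45.547 + (-9.4472)·e^(−599/591.43) = 45.547 + (-9.4472)·0.36320 = 42.116 °C.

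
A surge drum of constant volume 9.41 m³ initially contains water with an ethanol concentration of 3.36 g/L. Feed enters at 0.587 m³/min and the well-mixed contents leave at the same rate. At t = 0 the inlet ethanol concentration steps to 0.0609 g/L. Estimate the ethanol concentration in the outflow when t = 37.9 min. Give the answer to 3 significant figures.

Transient balance on the dissolved component: V dC/dt = Q(C_in − C).
Rewrite as dC/dt + C/τ = C_in/τ, τ = V/Q = 16.031 min.
Solution: C(t) = C_in + (C₀ − C_in) e^(−t/τ).
C(37.9) = 0.0609 + (3.36 − 0.0609)·e^(−37.9/16.031) = 0.0609 + (3.2991)·0.094023 = 0.37109 g/L.

0.371 g/L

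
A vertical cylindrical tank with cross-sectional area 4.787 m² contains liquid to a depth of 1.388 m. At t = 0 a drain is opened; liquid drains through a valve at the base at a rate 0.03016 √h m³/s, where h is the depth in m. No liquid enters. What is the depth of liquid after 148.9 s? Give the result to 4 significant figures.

Mass balance (ρ constant): A dh/dt = −0.03016 √h.
∫ h^(−1/2) dh = −(0.03016/A) ∫ dt, giving 2√h = 2√h₀ − (0.03016/A) t.
√h = √1.388 − 0.03016·148.9/(2·4.787) = 1.17813 − 0.469065 = 0.709070.
h = 0.709070² = 0.502780 m.

0.5028 m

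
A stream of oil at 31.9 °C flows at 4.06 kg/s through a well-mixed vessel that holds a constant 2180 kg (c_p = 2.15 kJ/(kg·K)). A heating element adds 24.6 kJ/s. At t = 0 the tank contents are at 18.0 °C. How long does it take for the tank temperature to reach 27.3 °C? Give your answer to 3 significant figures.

M c_p dT/dt = ṁ c_p (T_in − T) + Q̇.
τ = M/ṁ = 536.95 s; T_ss = T_in + Q̇/(ṁ c_p) = 34.718 °C.
T(t) = T_ss + (T₀ − T_ss) e^(−t/τ). Set T = 27.3:
e^(−t/τ) = (27.3 − 34.718)/(18.0 − 34.718) = 0.44372
t = −536.95 · ln(0.44372) = 436.30 s.

436 s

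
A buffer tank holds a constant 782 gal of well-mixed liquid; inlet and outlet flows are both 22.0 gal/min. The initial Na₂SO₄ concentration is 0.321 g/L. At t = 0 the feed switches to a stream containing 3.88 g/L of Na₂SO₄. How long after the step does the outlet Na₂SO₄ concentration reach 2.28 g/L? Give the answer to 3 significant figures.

Species balance: V dC/dt = Q(C_in − C) ⇒ τ = V/Q = 35.545 min.
C(t) = C_in + (C₀ − C_in) e^(−t/τ). Set C = 2.28 and solve for t:
e^(−t/τ) = (C − C_in)/(C₀ − C_in) = (2.28 − 3.88)/(0.321 − 3.88) = 0.44956
t = −τ ln(…) = 35.545 × 0.79948 = 28.418 min.

28.4 min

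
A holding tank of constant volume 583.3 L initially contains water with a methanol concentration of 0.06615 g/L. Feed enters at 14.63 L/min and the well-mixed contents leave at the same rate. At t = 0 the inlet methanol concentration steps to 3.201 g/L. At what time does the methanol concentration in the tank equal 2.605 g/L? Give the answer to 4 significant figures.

66.19 min

Transient balance on the dissolved component: V dC/dt = Q(C_in − C), so τ = V/Q = 39.8701 min.
C(t) = C_in + (C₀ − C_in) e^(−t/τ). Set C = 2.605 and solve for t:
e^(−t/τ) = (C − C_in)/(C₀ − C_in) = (2.605 − 3.201)/(0.06615 − 3.201) = 0.190121
t = −τ ln(…) = 39.8701 × 1.66010 = 66.1882 min.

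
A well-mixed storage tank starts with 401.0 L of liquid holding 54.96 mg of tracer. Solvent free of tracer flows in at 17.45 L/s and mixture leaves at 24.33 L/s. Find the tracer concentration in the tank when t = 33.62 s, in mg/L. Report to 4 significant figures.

0.01548 mg/L

Total volume: dV/dt = Q_in − Q_out = -6.88000 L/s, so V(t) = 401.0 − 6.88000 t and V(33.62) = 169.694 L.
Solute balance: dm/dt = 0 − Q_out C = −Q_out m/V(t).
dm/m = −Q_out dt/(V₀ − 6.88000 t); integrating gives ln(m/m₀) = −(Q_out/(Q_in−Q_out)) ln(V/V₀).
m = m₀ (V₀/V)^(Q_out/(Q_in−Q_out)) = 54.96 × (401.0/169.694)^(-3.53634) = 2.62607 mg.
C = m/V = 2.62607/169.694 = 0.0154753 mg/L.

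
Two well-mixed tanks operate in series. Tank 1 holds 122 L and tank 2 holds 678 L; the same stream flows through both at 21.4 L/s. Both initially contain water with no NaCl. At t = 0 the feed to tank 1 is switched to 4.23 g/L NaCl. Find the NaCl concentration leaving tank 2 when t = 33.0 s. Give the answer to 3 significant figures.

2.41 g/L

Species balance on tank i: dCᵢ/dt = (Cᵢ₋₁ − Cᵢ)/τᵢ with τᵢ = Vᵢ/Q.
τ₁ = 122/21.4 = 5.7009 s; τ₂ = 678/21.4 = 31.682 s.
Tank 1: C₁ = C_in(1 − e^(−t/τ₁)). Tank 2 (τ₁ ≠ τ₂): C₂ = C_in[1 − (τ₁ e^(−t/τ₁) − τ₂ e^(−t/τ₂))/(τ₁ − τ₂)].
At t = 33.0: e^(−t/τ₁) = 0.0030625, e^(−t/τ₂) = 0.35289.
C₂ = 4.23·[1 − (5.7009·0.0030625 − 31.682·0.35289)/(-25.981)] = 4.23·0.57035 = 2.4126 g/L.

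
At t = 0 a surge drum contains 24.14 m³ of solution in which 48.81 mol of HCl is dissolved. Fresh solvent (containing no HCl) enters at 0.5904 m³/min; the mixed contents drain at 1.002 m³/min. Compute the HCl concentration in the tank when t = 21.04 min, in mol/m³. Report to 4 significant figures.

1.069 mol/m³

Let m(t) be the amount of HCl. Volume: V(t) = V₀ + (Q_in − Q_out) t = 24.14 − 0.411600 t; V(21.04) = 15.4799 m³.
Solute balance: dm/dt = 0 − Q_out C = −Q_out m/V(t).
Separate: dm/m = −Q_out dt/V(t) ⇒ ln(m/m₀) = −(Q_out/(Q_in−Q_out)) ln(V/V₀).
m = m₀ (V₀/V)^(Q_out/(Q_in−Q_out)) = 48.81 × (24.14/15.4799)^(-2.43440) = 16.5480 mol.
C = m/V = 16.5480/15.4799 = 1.06900 mol/m³.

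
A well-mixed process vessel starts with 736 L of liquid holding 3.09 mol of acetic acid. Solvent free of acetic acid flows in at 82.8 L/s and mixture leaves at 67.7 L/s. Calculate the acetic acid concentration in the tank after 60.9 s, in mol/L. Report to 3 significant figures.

Let m(t) be the amount of acetic acid. Volume: V(t) = V₀ + (Q_in − Q_out) t = 736 + 15.100 t; V(60.9) = 1655.6 L.
Solute balance: dm/dt = 0 − Q_out C = −Q_out m/V(t).
Separate: dm/m = −Q_out dt/V(t) ⇒ ln(m/m₀) = −(Q_out/(Q_in−Q_out)) ln(V/V₀).
m = m₀ (V₀/V)^(Q_out/(Q_in−Q_out)) = 3.09 × (736/1655.6)^(4.4834) = 0.081555 mol.
C = m/V = 0.081555/1655.6 = 4.9260e-05 mol/L.

4.93e-05 mol/L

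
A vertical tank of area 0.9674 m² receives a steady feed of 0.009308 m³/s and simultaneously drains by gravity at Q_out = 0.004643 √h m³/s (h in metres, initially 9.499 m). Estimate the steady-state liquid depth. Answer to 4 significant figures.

Unsteady balance on liquid volume: A dh/dt = Q_in − 0.004643 √h. At steady state dh/dt = 0:
Q_in = 0.004643 √h_ss ⇒ √h_ss = 0.009308/0.004643 = 2.00474.
h_ss = 2.00474² = 4.01898 m. (Since h₀ = 9.499 m > h_ss, the level will fall toward this value.)

4.019 m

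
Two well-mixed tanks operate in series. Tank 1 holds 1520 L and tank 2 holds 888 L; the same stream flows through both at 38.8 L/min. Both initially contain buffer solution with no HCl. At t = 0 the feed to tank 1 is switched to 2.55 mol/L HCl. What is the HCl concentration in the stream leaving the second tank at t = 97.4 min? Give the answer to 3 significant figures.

2.09 mol/L

Time constants: τᵢ = Vᵢ/Q for each well-mixed tank.
τ₁ = 1520/38.8 = 39.175 min; τ₂ = 888/38.8 = 22.887 min.
Tank 1: C₁ = C_in(1 − e^(−t/τ₁)). Tank 2 (τ₁ ≠ τ₂): C₂ = C_in[1 − (τ₁ e^(−t/τ₁) − τ₂ e^(−t/τ₂))/(τ₁ − τ₂)].
At t = 97.4: e^(−t/τ₁) = 0.083220, e^(−t/τ₂) = 0.014182.
C₂ = 2.55·[1 − (39.175·0.083220 − 22.887·0.014182)/(16.289)] = 2.55·0.81978 = 2.0904 mol/L.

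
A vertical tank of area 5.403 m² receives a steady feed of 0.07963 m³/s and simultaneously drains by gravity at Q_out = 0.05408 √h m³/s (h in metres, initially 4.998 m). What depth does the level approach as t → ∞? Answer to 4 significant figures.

2.168 m

Level balance: A dh/dt = 0.07963 − 0.05408 √h. Setting dh/dt = 0:
Q_in = 0.05408 √h_ss ⇒ √h_ss = 0.07963/0.05408 = 1.47245.
h_ss = 1.47245² = 2.16810 m. (Since h₀ = 4.998 m > h_ss, the level will fall toward this value.)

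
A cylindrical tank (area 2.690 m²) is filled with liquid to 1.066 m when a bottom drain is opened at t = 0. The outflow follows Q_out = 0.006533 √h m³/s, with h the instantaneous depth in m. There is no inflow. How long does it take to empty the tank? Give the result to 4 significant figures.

A dh/dt = −Q_out = −0.006533 √h.
∫ h^(−1/2) dh = −(0.006533/A) ∫ dt, giving 2√h = 2√h₀ − (0.006533/A) t.
Set h = 0: 2√h₀ = (0.006533/A) t_empty ⇒ t_empty = 2A√h₀/0.006533.
t_empty = 2·2.690·√1.066/0.006533 = 5.38000·1.03247/0.006533 = 850.253 s.

850.3 s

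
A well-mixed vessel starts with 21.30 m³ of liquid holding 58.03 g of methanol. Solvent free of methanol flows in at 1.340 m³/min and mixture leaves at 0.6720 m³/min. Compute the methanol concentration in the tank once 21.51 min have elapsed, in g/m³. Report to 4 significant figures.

0.9685 g/m³

Let m(t) be the amount of methanol. Volume: V(t) = V₀ + (Q_in − Q_out) t = 21.30 + 0.668000 t; V(21.51) = 35.6687 m³.
Solute balance: dm/dt = 0 − Q_out C = −Q_out m/V(t).
dm/m = −Q_out dt/(V₀ + 0.668000 t); integrating gives ln(m/m₀) = −(Q_out/(Q_in−Q_out)) ln(V/V₀).
m = m₀ (V₀/V)^(Q_out/(Q_in−Q_out)) = 58.03 × (21.30/35.6687)^(1.00599) = 34.5465 g.
C = m/V = 34.5465/35.6687 = 0.968539 g/m³.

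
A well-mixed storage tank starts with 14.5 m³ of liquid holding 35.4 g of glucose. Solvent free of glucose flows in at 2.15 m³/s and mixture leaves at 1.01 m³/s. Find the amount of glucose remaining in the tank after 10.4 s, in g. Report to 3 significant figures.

20.8 g

Total volume: dV/dt = Q_in − Q_out = 1.1400 m³/s, so V(t) = 14.5 + 1.1400 t and V(10.4) = 26.356 m³.
Species balance (pure solvent in): dm/dt = −Q_out · m/V(t).
Separate: dm/m = −Q_out dt/V(t) ⇒ ln(m/m₀) = −(Q_out/(Q_in−Q_out)) ln(V/V₀).
m = m₀ (V₀/V)^(Q_out/(Q_in−Q_out)) = 35.4 × (14.5/26.356)^(0.88596) = 20.849 g.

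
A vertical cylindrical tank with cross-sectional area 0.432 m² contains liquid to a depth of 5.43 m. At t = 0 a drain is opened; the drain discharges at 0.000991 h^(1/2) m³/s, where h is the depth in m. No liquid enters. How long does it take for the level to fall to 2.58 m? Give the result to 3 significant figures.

A dh/dt = −Q_out = −0.000991 √h.
This is separable: 2 d(√h)/dt = −0.000991/A, so √h = √h₀ − (0.000991/(2A)) t.
t = 2A(√h₀ − √h)/0.000991 = 2·0.432·(√5.43 − √2.58)/0.000991
  = 0.86400 × (2.3302 − 1.6062) / 0.000991 = 631.22 s.

631 s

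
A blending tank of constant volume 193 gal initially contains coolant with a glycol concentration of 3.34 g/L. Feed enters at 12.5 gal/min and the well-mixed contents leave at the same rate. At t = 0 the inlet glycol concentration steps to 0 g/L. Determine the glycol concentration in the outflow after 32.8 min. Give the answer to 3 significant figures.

0.399 g/L

Accumulation = in − out for the solute gives V dC/dt = Q(C_in − C).
Rewrite as dC/dt + C/τ = C_in/τ, τ = V/Q = 15.440 min.
Solution: C(t) = C_in + (C₀ − C_in) e^(−t/τ).
C(32.8) = 0 + (3.34 − 0)·e^(−32.8/15.440) = 0 + (3.3400)·0.11951 = 0.39916 g/L.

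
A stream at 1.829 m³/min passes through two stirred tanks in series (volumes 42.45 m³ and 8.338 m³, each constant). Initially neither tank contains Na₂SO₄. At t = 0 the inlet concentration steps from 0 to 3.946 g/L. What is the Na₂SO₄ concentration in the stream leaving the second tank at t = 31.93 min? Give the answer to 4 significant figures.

2.706 g/L

Species balance on tank i: dCᵢ/dt = (Cᵢ₋₁ − Cᵢ)/τᵢ with τᵢ = Vᵢ/Q.
τ₁ = 42.45/1.829 = 23.2094 min; τ₂ = 8.338/1.829 = 4.55878 min.
Tank 1: C₁ = C_in(1 − e^(−t/τ₁)). Tank 2 (τ₁ ≠ τ₂): C₂ = C_in[1 − (τ₁ e^(−t/τ₁) − τ₂ e^(−t/τ₂))/(τ₁ − τ₂)].
At t = 31.93: e^(−t/τ₁) = 0.252654, e^(−t/τ₂) = 0.000908174.
C₂ = 3.946·[1 − (23.2094·0.252654 − 4.55878·0.000908174)/(18.6506)] = 3.946·0.685812 = 2.70621 g/L.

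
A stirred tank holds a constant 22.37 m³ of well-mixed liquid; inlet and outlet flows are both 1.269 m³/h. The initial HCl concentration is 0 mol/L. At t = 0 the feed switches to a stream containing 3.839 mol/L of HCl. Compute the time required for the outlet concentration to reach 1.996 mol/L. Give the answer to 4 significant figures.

Species balance: V dC/dt = Q(C_in − C) ⇒ τ = V/Q = 17.6281 h.
C(t) = C_in + (C₀ − C_in) e^(−t/τ). Set C = 1.996 and solve for t:
e^(−t/τ) = (C − C_in)/(C₀ − C_in) = (1.996 − 3.839)/(0 − 3.839) = 0.480073
t = −τ ln(…) = 17.6281 × 0.733817 = 12.9358 h.

12.94 h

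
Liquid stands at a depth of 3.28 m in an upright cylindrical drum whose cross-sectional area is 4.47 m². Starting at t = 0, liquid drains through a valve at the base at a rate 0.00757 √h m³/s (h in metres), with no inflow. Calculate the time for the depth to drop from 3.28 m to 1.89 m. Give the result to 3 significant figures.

A dh/dt = −Q_out = −0.00757 √h.
Separate and integrate: 2(√h − √h₀) = −(0.00757/A) t.
t = 2A(√h₀ − √h)/0.00757 = 2·4.47·(√3.28 − √1.89)/0.00757
  = 8.9400 × (1.8111 − 1.3748) / 0.00757 = 515.27 s.

515 s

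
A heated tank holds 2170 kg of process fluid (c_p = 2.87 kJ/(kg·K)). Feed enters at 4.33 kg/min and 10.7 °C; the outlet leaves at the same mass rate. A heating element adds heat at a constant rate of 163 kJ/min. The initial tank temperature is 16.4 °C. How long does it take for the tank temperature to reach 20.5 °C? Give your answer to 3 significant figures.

M c_p dT/dt = ṁ c_p (T_in − T) + Q̇.
τ = M/ṁ = 501.15 min; T_ss = T_in + Q̇/(ṁ c_p) = 23.816 °C.
T(t) = T_ss + (T₀ − T_ss) e^(−t/τ). Set T = 20.5:
e^(−t/τ) = (20.5 − 23.816)/(16.4 − 23.816) = 0.44718
t = −501.15 · ln(0.44718) = 403.33 min.

403 min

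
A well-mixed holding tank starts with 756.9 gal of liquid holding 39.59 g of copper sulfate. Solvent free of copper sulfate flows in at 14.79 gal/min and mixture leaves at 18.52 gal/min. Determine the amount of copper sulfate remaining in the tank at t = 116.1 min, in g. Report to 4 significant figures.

0.5847 g

Let m(t) be the amount of copper sulfate. Volume: V(t) = V₀ + (Q_in − Q_out) t = 756.9 − 3.73000 t; V(116.1) = 323.847 gal.
No copper sulfate enters, so dm/dt = −Q_out · (m/V).
dm/m = −Q_out dt/(V₀ − 3.73000 t); integrating gives ln(m/m₀) = −(Q_out/(Q_in−Q_out)) ln(V/V₀).
m = m₀ (V₀/V)^(Q_out/(Q_in−Q_out)) = 39.59 × (756.9/323.847)^(-4.96515) = 0.584713 g.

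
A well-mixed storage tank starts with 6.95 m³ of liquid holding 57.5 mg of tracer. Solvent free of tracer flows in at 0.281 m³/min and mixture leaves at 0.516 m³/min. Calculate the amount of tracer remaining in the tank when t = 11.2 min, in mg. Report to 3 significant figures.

Let m(t) be the amount of tracer. Volume: V(t) = V₀ + (Q_in − Q_out) t = 6.95 − 0.23500 t; V(11.2) = 4.3180 m³.
Species balance (pure solvent in): dm/dt = −Q_out · m/V(t).
Separate: dm/m = −Q_out dt/V(t) ⇒ ln(m/m₀) = −(Q_out/(Q_in−Q_out)) ln(V/V₀).
m = m₀ (V₀/V)^(Q_out/(Q_in−Q_out)) = 57.5 × (6.95/4.3180)^(-2.1957) = 20.221 mg.

20.2 mg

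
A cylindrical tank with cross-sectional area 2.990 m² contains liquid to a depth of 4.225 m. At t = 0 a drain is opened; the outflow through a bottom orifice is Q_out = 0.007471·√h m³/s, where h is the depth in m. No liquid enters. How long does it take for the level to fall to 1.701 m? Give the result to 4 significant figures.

Volume balance on the tank: A dh/dt = −0.007471 √h.
Separate and integrate: 2(√h − √h₀) = −(0.007471/A) t.
t = 2A(√h₀ − √h)/0.007471 = 2·2.990·(√4.225 − √1.701)/0.007471
  = 5.98000 × (2.05548 − 1.30422) / 0.007471 = 601.327 s.

601.3 s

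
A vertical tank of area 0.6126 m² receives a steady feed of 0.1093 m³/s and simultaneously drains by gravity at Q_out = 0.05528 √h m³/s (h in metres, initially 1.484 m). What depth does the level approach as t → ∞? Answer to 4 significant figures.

Unsteady balance on liquid volume: A dh/dt = Q_in − 0.05528 √h. At steady state dh/dt = 0:
Q_in = 0.05528 √h_ss ⇒ √h_ss = 0.1093/0.05528 = 1.97721.
h_ss = 1.97721² = 3.90935 m. (Since h₀ = 1.484 m < h_ss, the level will rise toward this value.)

3.909 m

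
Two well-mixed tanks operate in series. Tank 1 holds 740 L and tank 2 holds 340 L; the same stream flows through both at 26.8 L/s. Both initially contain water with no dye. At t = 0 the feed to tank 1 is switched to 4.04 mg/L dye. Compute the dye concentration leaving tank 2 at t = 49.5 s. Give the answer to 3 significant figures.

2.86 mg/L

Each tank obeys Vᵢ dCᵢ/dt = Q(Cᵢ₋₁ − Cᵢ), so τᵢ = Vᵢ/Q.
τ₁ = 740/26.8 = 27.612 s; τ₂ = 340/26.8 = 12.687 s.
Solving the cascade with C₁(0)=C₂(0)=0 gives C₂(t) = C_in[1 − (τ₁ e^(−t/τ₁) − τ₂ e^(−t/τ₂))/(τ₁ − τ₂)].
At t = 49.5: e^(−t/τ₁) = 0.16651, e^(−t/τ₂) = 0.020206.
C₂ = 4.04·[1 − (27.612·0.16651 − 12.687·0.020206)/(14.925)] = 4.04·0.70913 = 2.8649 mg/L.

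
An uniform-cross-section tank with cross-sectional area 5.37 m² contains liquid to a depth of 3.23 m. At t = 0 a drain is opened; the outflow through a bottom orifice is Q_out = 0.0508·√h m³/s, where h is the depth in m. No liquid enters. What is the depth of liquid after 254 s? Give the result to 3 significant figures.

0.355 m

With no inflow, A dh/dt = −0.0508 √h.
∫ h^(−1/2) dh = −(0.0508/A) ∫ dt, giving 2√h = 2√h₀ − (0.0508/A) t.
√h = √3.23 − 0.0508·254/(2·5.37) = 1.7972 − 1.2014 = 0.59580.
h = 0.59580² = 0.35498 m.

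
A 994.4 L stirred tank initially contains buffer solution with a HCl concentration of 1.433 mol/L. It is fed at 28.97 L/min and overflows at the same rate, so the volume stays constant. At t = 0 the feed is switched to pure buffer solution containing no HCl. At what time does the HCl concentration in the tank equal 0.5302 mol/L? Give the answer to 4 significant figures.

34.13 min

Species balance on the tank: V dC/dt = Q(C_in − C), so τ = V/Q = 34.3252 min.
C(t) = C_in + (C₀ − C_in) e^(−t/τ). Set C = 0.5302 and solve for t:
e^(−t/τ) = (C − C_in)/(C₀ − C_in) = (0.5302 − 0)/(1.433 − 0) = 0.369993
t = −τ ln(…) = 34.3252 × 0.994271 = 34.1285 min.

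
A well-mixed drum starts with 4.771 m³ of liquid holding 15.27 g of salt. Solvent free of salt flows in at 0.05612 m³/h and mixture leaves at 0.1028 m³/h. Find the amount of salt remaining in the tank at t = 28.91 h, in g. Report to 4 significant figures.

Let m(t) be the amount of salt. Volume: V(t) = V₀ + (Q_in − Q_out) t = 4.771 − 0.0466800 t; V(28.91) = 3.42148 m³.
Solute balance: dm/dt = 0 − Q_out C = −Q_out m/V(t).
Separate: dm/m = −Q_out dt/V(t) ⇒ ln(m/m₀) = −(Q_out/(Q_in−Q_out)) ln(V/V₀).
m = m₀ (V₀/V)^(Q_out/(Q_in−Q_out)) = 15.27 × (4.771/3.42148)^(-2.20223) = 7.34256 g.

7.343 g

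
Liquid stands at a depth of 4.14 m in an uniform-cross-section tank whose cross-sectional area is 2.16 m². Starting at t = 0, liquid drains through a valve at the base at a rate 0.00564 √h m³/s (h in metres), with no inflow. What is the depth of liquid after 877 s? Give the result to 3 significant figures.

0.792 m

A dh/dt = −Q_out = −0.00564 √h.
This is separable: 2 d(√h)/dt = −0.00564/A, so √h = √h₀ − (0.00564/(2A)) t.
√h = √4.14 − 0.00564·877/(2·2.16) = 2.0347 − 1.1450 = 0.88973.
h = 0.88973² = 0.79161 m.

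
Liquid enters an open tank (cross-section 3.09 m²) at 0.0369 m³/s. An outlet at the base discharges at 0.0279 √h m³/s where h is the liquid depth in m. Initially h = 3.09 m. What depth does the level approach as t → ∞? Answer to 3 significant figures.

Level balance: A dh/dt = 0.0369 − 0.0279 √h. Setting dh/dt = 0:
Q_in = 0.0279 √h_ss ⇒ √h_ss = 0.0369/0.0279 = 1.3226.
h_ss = 1.3226² = 1.7492 m. (Since h₀ = 3.09 m > h_ss, the level will fall toward this value.)

1.75 m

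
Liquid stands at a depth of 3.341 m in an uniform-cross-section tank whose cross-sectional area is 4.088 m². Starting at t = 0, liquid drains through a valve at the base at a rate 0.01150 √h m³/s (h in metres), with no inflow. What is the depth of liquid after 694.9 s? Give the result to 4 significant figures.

With no inflow, A dh/dt = −0.01150 √h.
Separate and integrate: 2(√h − √h₀) = −(0.01150/A) t.
√h = √3.341 − 0.01150·694.9/(2·4.088) = 1.82784 − 0.977416 = 0.850425.
h = 0.850425² = 0.723222 m.

0.7232 m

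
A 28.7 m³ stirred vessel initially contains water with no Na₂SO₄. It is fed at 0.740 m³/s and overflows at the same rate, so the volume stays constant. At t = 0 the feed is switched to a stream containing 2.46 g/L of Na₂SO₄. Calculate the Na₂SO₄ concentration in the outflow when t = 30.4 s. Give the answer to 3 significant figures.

1.34 g/L

Mass balance on the solute (V constant): V dC/dt = Q(C_in − C).
So dC/dt = (C_in − C)/τ with τ = V/Q = 28.7/0.740 = 38.784 s.
This is linear first-order; C(t) = C_in + (C₀ − C_in) e^(−t/τ).
C(30.4) = 2.46 + (0 − 2.46)·e^(−30.4/38.784) = 2.46 + (-2.4600)·0.45665 = 1.3366 g/L.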